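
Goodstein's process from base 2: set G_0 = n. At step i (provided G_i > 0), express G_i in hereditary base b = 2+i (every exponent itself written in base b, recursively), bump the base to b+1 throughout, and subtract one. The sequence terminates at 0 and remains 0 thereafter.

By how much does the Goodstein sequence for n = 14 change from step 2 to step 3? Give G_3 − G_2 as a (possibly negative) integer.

base 2: 14 = 2^(2 + 1) + 2^2 + 2; at 3: 3^(3 + 1) + 3^3 + 3 = 111; next = 110
base 3: 110 = 3^(3 + 1) + 3^3 + 2; at 4: 4^(4 + 1) + 4^4 + 2 = 1282; next = 1281
base 4: 1281 = 4^(4 + 1) + 4^4 + 1; at 5: 5^(5 + 1) + 5^5 + 1 = 18751; next = 18750

17469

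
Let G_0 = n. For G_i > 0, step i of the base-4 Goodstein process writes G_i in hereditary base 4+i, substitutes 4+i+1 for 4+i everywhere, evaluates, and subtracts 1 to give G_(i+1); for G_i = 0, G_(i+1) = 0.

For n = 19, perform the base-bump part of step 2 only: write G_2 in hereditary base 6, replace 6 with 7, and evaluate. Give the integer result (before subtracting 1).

50

(0) 19|_4 = 4^2 + 3 ↦ 5^2 + 3|_5 = 28 ⇒ 27
(1) 27|_5 = 5^2 + 2 ↦ 6^2 + 2|_6 = 38 ⇒ 37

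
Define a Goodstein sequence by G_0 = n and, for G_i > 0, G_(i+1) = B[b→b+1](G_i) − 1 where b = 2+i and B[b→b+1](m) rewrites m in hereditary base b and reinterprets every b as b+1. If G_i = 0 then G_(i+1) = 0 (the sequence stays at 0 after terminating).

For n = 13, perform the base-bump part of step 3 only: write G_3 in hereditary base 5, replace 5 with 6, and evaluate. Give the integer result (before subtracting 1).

280712

(0) 13|_2 = 2^(2 + 1) + 2^2 + 1 ↦ 3^(3 + 1) + 3^3 + 1|_3 = 109 ⇒ 108
(1) 108|_3 = 3^(3 + 1) + 3^3 ↦ 4^(4 + 1) + 4^4|_4 = 1280 ⇒ 1279
(2) 1279|_4 = 4^(4 + 1) + 3·4^3 + 3·4^2 + 3·4 + 3 ↦ 5^(5 + 1) + 3·5^3 + 3·5^2 + 3·5 + 3|_5 = 16093 ⇒ 16092
(3) 16092|_5 = 5^(5 + 1) + 3·5^3 + 3·5^2 + 3·5 + 2 ↦ 6^(6 + 1) + 3·6^3 + 3·6^2 + 3·6 + 2|_6 = 280712 ⇒ 280711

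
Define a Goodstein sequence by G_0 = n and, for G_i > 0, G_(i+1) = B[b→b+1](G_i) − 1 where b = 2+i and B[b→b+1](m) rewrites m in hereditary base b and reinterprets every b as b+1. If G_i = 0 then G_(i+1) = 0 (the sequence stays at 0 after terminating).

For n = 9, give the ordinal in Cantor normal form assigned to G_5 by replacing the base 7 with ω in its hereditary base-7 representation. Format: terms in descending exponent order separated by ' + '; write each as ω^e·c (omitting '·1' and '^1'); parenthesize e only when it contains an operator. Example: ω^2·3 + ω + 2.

ω^ω·3 + ω^3·3 + ω^2·3 + ω·3

[0] 9 ≡ 2^(2 + 1) + 1 (base 2). Lift 3: 82. −1: 81.
[1] 81 ≡ 3^(3 + 1) (base 3). Lift 4: 1024. −1: 1023.
[2] 1023 ≡ 3·4^4 + 3·4^3 + 3·4^2 + 3·4 + 3 (base 4). Lift 5: 9843. −1: 9842.
[3] 9842 ≡ 3·5^5 + 3·5^3 + 3·5^2 + 3·5 + 2 (base 5). Lift 6: 140744. −1: 140743.
[4] 140743 ≡ 3·6^6 + 3·6^3 + 3·6^2 + 3·6 + 1 (base 6). Lift 7: 2471827. −1: 2471826.
[5] 2471826 ≡ 3·7^7 + 3·7^3 + 3·7^2 + 3·7 (base 7). Lift 8: 50333400. −1: 50333399.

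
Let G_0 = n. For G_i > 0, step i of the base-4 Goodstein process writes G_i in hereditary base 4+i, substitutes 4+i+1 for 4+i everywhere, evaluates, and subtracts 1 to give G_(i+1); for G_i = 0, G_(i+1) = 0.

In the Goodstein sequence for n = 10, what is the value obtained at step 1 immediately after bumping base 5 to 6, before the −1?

(0) 10|_4 = 2·4 + 2 ↦ 2·5 + 2|_5 = 12 ⇒ 11
(1) 11|_5 = 2·5 + 1 ↦ 2·6 + 1|_6 = 13 ⇒ 12

13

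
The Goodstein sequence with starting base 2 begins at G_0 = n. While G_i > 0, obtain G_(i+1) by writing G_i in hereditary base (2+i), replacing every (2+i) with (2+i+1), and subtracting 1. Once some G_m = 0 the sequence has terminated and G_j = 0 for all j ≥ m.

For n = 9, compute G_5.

2471826

G_0 = 9. HB_2(9) = 2^(2 + 1) + 1. Bump = 82. G_1 = 81.
G_1 = 81. HB_3(81) = 3^(3 + 1). Bump = 1024. G_2 = 1023.
G_2 = 1023. HB_4(1023) = 3·4^4 + 3·4^3 + 3·4^2 + 3·4 + 3. Bump = 9843. G_3 = 9842.
G_3 = 9842. HB_5(9842) = 3·5^5 + 3·5^3 + 3·5^2 + 3·5 + 2. Bump = 140744. G_4 = 140743.
G_4 = 140743. HB_6(140743) = 3·6^6 + 3·6^3 + 3·6^2 + 3·6 + 1. Bump = 2471827. G_5 = 2471826.
G_5 = 2471826. HB_7(2471826) = 3·7^7 + 3·7^3 + 3·7^2 + 3·7. Bump = 50333400. G_6 = 50333399.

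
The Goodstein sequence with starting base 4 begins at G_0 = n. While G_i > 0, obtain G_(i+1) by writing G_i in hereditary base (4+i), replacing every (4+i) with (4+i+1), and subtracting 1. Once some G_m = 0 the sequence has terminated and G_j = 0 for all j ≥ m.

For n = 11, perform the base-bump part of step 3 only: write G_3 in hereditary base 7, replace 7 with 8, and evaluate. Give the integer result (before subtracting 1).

16

G_0=11  [base 4] 2·4 + 3  →[4↦5]→  2·5 + 3 = 13  −1 ⇒ G_1=12
G_1=12  [base 5] 2·5 + 2  →[5↦6]→  2·6 + 2 = 14  −1 ⇒ G_2=13
G_2=13  [base 6] 2·6 + 1  →[6↦7]→  2·7 + 1 = 15  −1 ⇒ G_3=14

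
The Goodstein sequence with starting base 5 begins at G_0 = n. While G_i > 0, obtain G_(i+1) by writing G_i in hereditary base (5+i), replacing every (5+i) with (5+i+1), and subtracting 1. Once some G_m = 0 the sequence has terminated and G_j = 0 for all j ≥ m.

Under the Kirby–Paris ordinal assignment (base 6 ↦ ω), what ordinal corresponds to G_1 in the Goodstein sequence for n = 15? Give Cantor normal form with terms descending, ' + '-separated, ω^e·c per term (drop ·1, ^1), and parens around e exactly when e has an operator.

ω·2 + 5

(0) 15|_5 = 3·5 ↦ 3·6|_6 = 18 ⇒ 17
(1) 17|_6 = 2·6 + 5 ↦ 2·7 + 5|_7 = 19 ⇒ 18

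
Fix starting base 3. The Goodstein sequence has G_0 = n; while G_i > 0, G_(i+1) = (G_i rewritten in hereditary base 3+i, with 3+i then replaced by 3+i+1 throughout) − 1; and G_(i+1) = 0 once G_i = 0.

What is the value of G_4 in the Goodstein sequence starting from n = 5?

step 0: 5 = 3 + 2; sub 4 for 3: 4 + 2; = 6; G_1 = 6−1 = 5
step 1: 5 = 4 + 1; sub 5 for 4: 5 + 1; = 6; G_2 = 6−1 = 5
step 2: 5 = 5; sub 6 for 5: 6; = 6; G_3 = 6−1 = 5
step 3: 5 = 5; sub 7 for 6: 5; = 5; G_4 = 5−1 = 4
step 4: 4 = 4; sub 8 for 7: 4; = 4; G_5 = 4−1 = 3

4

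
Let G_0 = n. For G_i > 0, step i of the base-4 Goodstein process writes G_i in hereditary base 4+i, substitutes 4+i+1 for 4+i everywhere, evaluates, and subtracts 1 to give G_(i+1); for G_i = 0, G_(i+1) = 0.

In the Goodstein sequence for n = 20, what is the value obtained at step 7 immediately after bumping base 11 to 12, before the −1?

116

20 —HB4→ 4^2 + 4 —bump→ 5^2 + 5 = 30 —(−1)→ 29
29 —HB5→ 5^2 + 4 —bump→ 6^2 + 4 = 40 —(−1)→ 39
39 —HB6→ 6^2 + 3 —bump→ 7^2 + 3 = 52 —(−1)→ 51
51 —HB7→ 7^2 + 2 —bump→ 8^2 + 2 = 66 —(−1)→ 65
65 —HB8→ 8^2 + 1 —bump→ 9^2 + 1 = 82 —(−1)→ 81
81 —HB9→ 9^2 —bump→ 10^2 = 100 —(−1)→ 99
99 —HB10→ 9·10 + 9 —bump→ 9·11 + 9 = 108 —(−1)→ 107
107 —HB11→ 9·11 + 8 —bump→ 9·12 + 8 = 116 —(−1)→ 115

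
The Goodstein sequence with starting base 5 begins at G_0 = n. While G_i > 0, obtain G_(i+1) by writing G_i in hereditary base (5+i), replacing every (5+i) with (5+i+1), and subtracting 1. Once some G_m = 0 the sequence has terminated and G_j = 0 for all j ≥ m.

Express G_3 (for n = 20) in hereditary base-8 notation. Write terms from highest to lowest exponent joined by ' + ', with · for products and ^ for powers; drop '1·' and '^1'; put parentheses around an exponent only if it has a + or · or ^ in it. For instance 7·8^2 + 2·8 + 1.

3·8 + 3

G_0=20  [base 5] 4·5  →[5↦6]→  4·6 = 24  −1 ⇒ G_1=23
G_1=23  [base 6] 3·6 + 5  →[6↦7]→  3·7 + 5 = 26  −1 ⇒ G_2=25
G_2=25  [base 7] 3·7 + 4  →[7↦8]→  3·8 + 4 = 28  −1 ⇒ G_3=27
G_3=27  [base 8] 3·8 + 3  →[8↦9]→  3·9 + 3 = 30  −1 ⇒ G_4=29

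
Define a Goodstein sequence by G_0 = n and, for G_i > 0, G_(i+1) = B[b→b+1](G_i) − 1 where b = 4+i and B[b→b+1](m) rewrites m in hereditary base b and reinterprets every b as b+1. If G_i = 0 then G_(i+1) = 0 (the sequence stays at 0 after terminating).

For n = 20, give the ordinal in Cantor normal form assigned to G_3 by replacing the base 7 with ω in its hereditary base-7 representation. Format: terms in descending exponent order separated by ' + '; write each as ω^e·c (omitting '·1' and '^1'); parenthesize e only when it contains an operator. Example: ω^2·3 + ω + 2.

i=0: 20 = 4^2 + 4 (b=4); 4→5: 5^2 + 5 = 30; 30−1 = 29
i=1: 29 = 5^2 + 4 (b=5); 5→6: 6^2 + 4 = 40; 40−1 = 39
i=2: 39 = 6^2 + 3 (b=6); 6→7: 7^2 + 3 = 52; 52−1 = 51

ω^2 + 2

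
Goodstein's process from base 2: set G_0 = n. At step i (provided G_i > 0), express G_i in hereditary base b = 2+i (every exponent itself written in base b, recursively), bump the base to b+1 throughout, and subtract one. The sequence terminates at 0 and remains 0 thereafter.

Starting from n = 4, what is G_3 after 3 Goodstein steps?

60

i=0: 4 = 2^2 (b=2); 2→3: 3^3 = 27; 27−1 = 26
i=1: 26 = 2·3^2 + 2·3 + 2 (b=3); 3→4: 2·4^2 + 2·4 + 2 = 42; 42−1 = 41
i=2: 41 = 2·4^2 + 2·4 + 1 (b=4); 4→5: 2·5^2 + 2·5 + 1 = 61; 61−1 = 60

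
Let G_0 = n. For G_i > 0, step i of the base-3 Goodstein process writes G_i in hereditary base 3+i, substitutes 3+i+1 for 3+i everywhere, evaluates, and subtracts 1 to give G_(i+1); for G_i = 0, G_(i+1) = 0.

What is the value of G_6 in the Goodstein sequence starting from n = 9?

24

G_0 = 9. HB_3(9) = 3^2. Bump = 16. G_1 = 15.
G_1 = 15. HB_4(15) = 3·4 + 3. Bump = 18. G_2 = 17.
G_2 = 17. HB_5(17) = 3·5 + 2. Bump = 20. G_3 = 19.
G_3 = 19. HB_6(19) = 3·6 + 1. Bump = 22. G_4 = 21.
G_4 = 21. HB_7(21) = 3·7. Bump = 24. G_5 = 23.
G_5 = 23. HB_8(23) = 2·8 + 7. Bump = 25. G_6 = 24.
G_6 = 24. HB_9(24) = 2·9 + 6. Bump = 26. G_7 = 25.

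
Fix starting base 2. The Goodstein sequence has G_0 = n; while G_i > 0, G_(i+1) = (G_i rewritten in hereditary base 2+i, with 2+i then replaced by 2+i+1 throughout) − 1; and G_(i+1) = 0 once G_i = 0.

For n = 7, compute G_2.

[0] 7 ≡ 2^2 + 2 + 1 (base 2). Lift 3: 31. −1: 30.
[1] 30 ≡ 3^3 + 3 (base 3). Lift 4: 260. −1: 259.
[2] 259 ≡ 4^4 + 3 (base 4). Lift 5: 3128. −1: 3127.

259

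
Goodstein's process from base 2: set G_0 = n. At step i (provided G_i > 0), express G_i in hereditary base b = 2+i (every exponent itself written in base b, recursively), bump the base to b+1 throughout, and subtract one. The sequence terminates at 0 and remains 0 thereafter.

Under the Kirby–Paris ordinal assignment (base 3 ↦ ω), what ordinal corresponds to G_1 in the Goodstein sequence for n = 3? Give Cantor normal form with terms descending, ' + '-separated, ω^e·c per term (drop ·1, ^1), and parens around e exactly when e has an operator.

ω

3 —HB2→ 2 + 1 —bump→ 3 + 1 = 4 —(−1)→ 3
3 —HB3→ 3 —bump→ 4 = 4 —(−1)→ 3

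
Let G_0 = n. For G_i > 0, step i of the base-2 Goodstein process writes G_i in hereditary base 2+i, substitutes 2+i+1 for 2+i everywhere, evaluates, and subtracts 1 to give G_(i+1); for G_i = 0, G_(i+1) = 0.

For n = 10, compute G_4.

(0) 10|_2 = 2^(2 + 1) + 2 ↦ 3^(3 + 1) + 3|_3 = 84 ⇒ 83
(1) 83|_3 = 3^(3 + 1) + 2 ↦ 4^(4 + 1) + 2|_4 = 1026 ⇒ 1025
(2) 1025|_4 = 4^(4 + 1) + 1 ↦ 5^(5 + 1) + 1|_5 = 15626 ⇒ 15625
(3) 15625|_5 = 5^(5 + 1) ↦ 6^(6 + 1)|_6 = 279936 ⇒ 279935

279935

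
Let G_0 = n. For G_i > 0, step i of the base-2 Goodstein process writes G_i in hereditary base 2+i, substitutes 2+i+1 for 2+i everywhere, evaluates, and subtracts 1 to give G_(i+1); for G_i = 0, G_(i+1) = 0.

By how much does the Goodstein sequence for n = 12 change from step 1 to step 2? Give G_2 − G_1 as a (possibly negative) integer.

G_0=12  [base 2] 2^(2 + 1) + 2^2  →[2↦3]→  3^(3 + 1) + 3^3 = 108  −1 ⇒ G_1=107
G_1=107  [base 3] 3^(3 + 1) + 2·3^2 + 2·3 + 2  →[3↦4]→  4^(4 + 1) + 2·4^2 + 2·4 + 2 = 1066  −1 ⇒ G_2=1065

958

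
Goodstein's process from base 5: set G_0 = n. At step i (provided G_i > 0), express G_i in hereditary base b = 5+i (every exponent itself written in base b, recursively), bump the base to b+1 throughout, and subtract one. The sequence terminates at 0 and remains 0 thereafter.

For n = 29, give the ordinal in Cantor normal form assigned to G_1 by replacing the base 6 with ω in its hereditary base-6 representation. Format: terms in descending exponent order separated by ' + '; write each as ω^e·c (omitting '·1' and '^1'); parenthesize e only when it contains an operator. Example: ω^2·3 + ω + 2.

ω^2 + 3

base 5: 29 = 5^2 + 4; at 6: 6^2 + 4 = 40; next = 39
base 6: 39 = 6^2 + 3; at 7: 7^2 + 3 = 52; next = 51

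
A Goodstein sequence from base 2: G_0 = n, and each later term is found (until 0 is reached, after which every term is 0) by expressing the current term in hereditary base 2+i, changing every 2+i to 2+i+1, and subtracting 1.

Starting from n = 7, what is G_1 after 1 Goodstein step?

30

G_0=7  [base 2] 2^2 + 2 + 1  →[2↦3]→  3^3 + 3 + 1 = 31  −1 ⇒ G_1=30
G_1=30  [base 3] 3^3 + 3  →[3↦4]→  4^4 + 4 = 260  −1 ⇒ G_2=259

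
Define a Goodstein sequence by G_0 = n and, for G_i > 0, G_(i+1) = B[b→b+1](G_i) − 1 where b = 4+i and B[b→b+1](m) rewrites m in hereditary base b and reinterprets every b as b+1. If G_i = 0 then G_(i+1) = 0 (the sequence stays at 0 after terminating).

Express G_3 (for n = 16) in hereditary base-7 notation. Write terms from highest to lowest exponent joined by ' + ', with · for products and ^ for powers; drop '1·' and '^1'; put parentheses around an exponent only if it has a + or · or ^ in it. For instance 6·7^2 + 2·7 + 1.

[0] 16 ≡ 4^2 (base 4). Lift 5: 25. −1: 24.
[1] 24 ≡ 4·5 + 4 (base 5). Lift 6: 28. −1: 27.
[2] 27 ≡ 4·6 + 3 (base 6). Lift 7: 31. −1: 30.
[3] 30 ≡ 4·7 + 2 (base 7). Lift 8: 34. −1: 33.

4·7 + 2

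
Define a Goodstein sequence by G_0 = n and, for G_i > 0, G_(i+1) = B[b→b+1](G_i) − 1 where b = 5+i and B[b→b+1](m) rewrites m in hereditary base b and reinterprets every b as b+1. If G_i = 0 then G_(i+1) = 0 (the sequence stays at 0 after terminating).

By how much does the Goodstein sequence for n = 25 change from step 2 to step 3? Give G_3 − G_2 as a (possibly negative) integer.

25 —HB5→ 5^2 —bump→ 6^2 = 36 —(−1)→ 35
35 —HB6→ 5·6 + 5 —bump→ 5·7 + 5 = 40 —(−1)→ 39
39 —HB7→ 5·7 + 4 —bump→ 5·8 + 4 = 44 —(−1)→ 43

4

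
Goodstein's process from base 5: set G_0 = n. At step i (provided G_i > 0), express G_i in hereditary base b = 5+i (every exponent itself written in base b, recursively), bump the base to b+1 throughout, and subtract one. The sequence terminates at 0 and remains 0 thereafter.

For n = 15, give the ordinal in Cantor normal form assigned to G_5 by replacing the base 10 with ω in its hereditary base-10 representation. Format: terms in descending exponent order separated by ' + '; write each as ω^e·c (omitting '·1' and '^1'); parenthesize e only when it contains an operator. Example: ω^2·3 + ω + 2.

i=0: 15 = 3·5 (b=5); 5→6: 3·6 = 18; 18−1 = 17
i=1: 17 = 2·6 + 5 (b=6); 6→7: 2·7 + 5 = 19; 19−1 = 18
i=2: 18 = 2·7 + 4 (b=7); 7→8: 2·8 + 4 = 20; 20−1 = 19
i=3: 19 = 2·8 + 3 (b=8); 8→9: 2·9 + 3 = 21; 21−1 = 20
i=4: 20 = 2·9 + 2 (b=9); 9→10: 2·10 + 2 = 22; 22−1 = 21

ω·2 + 1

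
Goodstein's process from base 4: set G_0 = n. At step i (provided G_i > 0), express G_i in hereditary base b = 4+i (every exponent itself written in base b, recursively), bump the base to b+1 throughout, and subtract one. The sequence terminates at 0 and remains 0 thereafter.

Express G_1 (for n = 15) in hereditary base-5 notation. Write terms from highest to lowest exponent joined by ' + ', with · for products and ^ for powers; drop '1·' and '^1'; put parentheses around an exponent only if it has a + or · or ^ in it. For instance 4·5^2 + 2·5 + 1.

i=0: 15 = 3·4 + 3 (b=4); 4→5: 3·5 + 3 = 18; 18−1 = 17
i=1: 17 = 3·5 + 2 (b=5); 5→6: 3·6 + 2 = 20; 20−1 = 19

3·5 + 2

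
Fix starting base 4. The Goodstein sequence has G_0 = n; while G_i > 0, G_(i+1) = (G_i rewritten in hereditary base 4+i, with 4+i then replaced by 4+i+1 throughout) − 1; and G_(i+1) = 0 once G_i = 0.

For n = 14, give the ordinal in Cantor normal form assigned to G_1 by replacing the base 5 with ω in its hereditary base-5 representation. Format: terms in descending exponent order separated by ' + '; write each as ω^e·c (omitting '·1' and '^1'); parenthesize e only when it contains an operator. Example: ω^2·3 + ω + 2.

i=0: 14 = 3·4 + 2 (b=4); 4→5: 3·5 + 2 = 17; 17−1 = 16
i=1: 16 = 3·5 + 1 (b=5); 5→6: 3·6 + 1 = 19; 19−1 = 18

ω·3 + 1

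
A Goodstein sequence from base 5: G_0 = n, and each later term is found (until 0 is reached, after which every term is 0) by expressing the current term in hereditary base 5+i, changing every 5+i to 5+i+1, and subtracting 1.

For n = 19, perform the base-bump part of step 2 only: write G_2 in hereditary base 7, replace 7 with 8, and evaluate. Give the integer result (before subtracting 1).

26

(0) 19|_5 = 3·5 + 4 ↦ 3·6 + 4|_6 = 22 ⇒ 21
(1) 21|_6 = 3·6 + 3 ↦ 3·7 + 3|_7 = 24 ⇒ 23
(2) 23|_7 = 3·7 + 2 ↦ 3·8 + 2|_8 = 26 ⇒ 25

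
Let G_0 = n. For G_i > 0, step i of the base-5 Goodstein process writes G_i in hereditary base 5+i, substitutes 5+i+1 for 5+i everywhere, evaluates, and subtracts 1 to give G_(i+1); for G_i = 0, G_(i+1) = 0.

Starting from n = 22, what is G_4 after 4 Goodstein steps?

step 0: 22 = 4·5 + 2; sub 6 for 5: 4·6 + 2; = 26; G_1 = 26−1 = 25
step 1: 25 = 4·6 + 1; sub 7 for 6: 4·7 + 1; = 29; G_2 = 29−1 = 28
step 2: 28 = 4·7; sub 8 for 7: 4·8; = 32; G_3 = 32−1 = 31
step 3: 31 = 3·8 + 7; sub 9 for 8: 3·9 + 7; = 34; G_4 = 34−1 = 33
step 4: 33 = 3·9 + 6; sub 10 for 9: 3·10 + 6; = 36; G_5 = 36−1 = 35

33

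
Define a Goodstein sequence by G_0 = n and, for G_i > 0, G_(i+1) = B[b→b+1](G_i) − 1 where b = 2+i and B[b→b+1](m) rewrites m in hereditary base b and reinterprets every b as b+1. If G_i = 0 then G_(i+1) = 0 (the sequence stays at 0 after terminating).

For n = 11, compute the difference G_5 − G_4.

step 0: 11 = 2^(2 + 1) + 2 + 1; sub 3 for 2: 3^(3 + 1) + 3 + 1; = 85; G_1 = 85−1 = 84
step 1: 84 = 3^(3 + 1) + 3; sub 4 for 3: 4^(4 + 1) + 4; = 1028; G_2 = 1028−1 = 1027
step 2: 1027 = 4^(4 + 1) + 3; sub 5 for 4: 5^(5 + 1) + 3; = 15628; G_3 = 15628−1 = 15627
step 3: 15627 = 5^(5 + 1) + 2; sub 6 for 5: 6^(6 + 1) + 2; = 279938; G_4 = 279938−1 = 279937
step 4: 279937 = 6^(6 + 1) + 1; sub 7 for 6: 7^(7 + 1) + 1; = 5764802; G_5 = 5764802−1 = 5764801

5484864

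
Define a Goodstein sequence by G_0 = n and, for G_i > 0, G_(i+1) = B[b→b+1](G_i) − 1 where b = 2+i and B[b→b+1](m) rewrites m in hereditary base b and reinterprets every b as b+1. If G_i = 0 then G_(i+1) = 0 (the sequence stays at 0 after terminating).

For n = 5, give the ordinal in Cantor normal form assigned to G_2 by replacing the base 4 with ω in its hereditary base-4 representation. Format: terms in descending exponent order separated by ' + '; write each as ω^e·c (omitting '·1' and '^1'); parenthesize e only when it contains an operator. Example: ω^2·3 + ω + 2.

ω^3·3 + ω^2·3 + ω·3 + 3

G_0 = 5. HB_2(5) = 2^2 + 1. Bump = 28. G_1 = 27.
G_1 = 27. HB_3(27) = 3^3. Bump = 256. G_2 = 255.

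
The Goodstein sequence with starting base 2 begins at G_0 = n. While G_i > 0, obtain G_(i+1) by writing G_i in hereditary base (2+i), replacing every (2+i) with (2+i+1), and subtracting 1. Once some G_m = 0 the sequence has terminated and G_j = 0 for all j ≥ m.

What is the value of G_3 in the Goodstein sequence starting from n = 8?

6310

[0] 8 ≡ 2^(2 + 1) (base 2). Lift 3: 81. −1: 80.
[1] 80 ≡ 2·3^3 + 2·3^2 + 2·3 + 2 (base 3). Lift 4: 554. −1: 553.
[2] 553 ≡ 2·4^4 + 2·4^2 + 2·4 + 1 (base 4). Lift 5: 6311. −1: 6310.
[3] 6310 ≡ 2·5^5 + 2·5^2 + 2·5 (base 5). Lift 6: 93396. −1: 93395.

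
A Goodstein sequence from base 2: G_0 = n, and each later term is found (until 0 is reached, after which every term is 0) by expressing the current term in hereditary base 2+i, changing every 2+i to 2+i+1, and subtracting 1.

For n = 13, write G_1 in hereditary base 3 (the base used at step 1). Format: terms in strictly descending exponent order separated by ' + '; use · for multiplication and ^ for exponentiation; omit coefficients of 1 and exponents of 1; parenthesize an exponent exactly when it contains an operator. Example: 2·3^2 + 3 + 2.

(0) 13|_2 = 2^(2 + 1) + 2^2 + 1 ↦ 3^(3 + 1) + 3^3 + 1|_3 = 109 ⇒ 108
(1) 108|_3 = 3^(3 + 1) + 3^3 ↦ 4^(4 + 1) + 4^4|_4 = 1280 ⇒ 1279

3^(3 + 1) + 3^3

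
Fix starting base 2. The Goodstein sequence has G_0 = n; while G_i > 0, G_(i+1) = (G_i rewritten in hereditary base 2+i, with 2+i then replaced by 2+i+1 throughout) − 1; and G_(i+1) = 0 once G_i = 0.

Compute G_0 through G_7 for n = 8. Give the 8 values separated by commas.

i=0: 8 = 2^(2 + 1) (b=2); 2→3: 3^(3 + 1) = 81; 81−1 = 80
i=1: 80 = 2·3^3 + 2·3^2 + 2·3 + 2 (b=3); 3→4: 2·4^4 + 2·4^2 + 2·4 + 2 = 554; 554−1 = 553
i=2: 553 = 2·4^4 + 2·4^2 + 2·4 + 1 (b=4); 4→5: 2·5^5 + 2·5^2 + 2·5 + 1 = 6311; 6311−1 = 6310
i=3: 6310 = 2·5^5 + 2·5^2 + 2·5 (b=5); 5→6: 2·6^6 + 2·6^2 + 2·6 = 93396; 93396−1 = 93395
i=4: 93395 = 2·6^6 + 2·6^2 + 6 + 5 (b=6); 6→7: 2·7^7 + 2·7^2 + 7 + 5 = 1647196; 1647196−1 = 1647195
i=5: 1647195 = 2·7^7 + 2·7^2 + 7 + 4 (b=7); 7→8: 2·8^8 + 2·8^2 + 8 + 4 = 33554572; 33554572−1 = 33554571
i=6: 33554571 = 2·8^8 + 2·8^2 + 8 + 3 (b=8); 8→9: 2·9^9 + 2·9^2 + 9 + 3 = 774841152; 774841152−1 = 774841151

8, 80, 553, 6310, 93395, 1647195, 33554571, 774841151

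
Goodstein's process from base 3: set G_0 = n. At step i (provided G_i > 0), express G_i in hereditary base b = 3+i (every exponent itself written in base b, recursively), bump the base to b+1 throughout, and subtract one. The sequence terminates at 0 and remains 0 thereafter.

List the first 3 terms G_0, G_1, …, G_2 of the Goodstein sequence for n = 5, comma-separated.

G_0=5  [base 3] 3 + 2  →[3↦4]→  4 + 2 = 6  −1 ⇒ G_1=5
G_1=5  [base 4] 4 + 1  →[4↦5]→  5 + 1 = 6  −1 ⇒ G_2=5

5, 5, 5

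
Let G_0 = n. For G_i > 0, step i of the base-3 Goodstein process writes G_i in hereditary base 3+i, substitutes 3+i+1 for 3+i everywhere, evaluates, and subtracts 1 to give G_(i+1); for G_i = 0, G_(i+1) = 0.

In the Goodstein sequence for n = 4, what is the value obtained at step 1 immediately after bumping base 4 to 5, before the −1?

5

[0] 4 ≡ 3 + 1 (base 3). Lift 4: 5. −1: 4.
[1] 4 ≡ 4 (base 4). Lift 5: 5. −1: 4.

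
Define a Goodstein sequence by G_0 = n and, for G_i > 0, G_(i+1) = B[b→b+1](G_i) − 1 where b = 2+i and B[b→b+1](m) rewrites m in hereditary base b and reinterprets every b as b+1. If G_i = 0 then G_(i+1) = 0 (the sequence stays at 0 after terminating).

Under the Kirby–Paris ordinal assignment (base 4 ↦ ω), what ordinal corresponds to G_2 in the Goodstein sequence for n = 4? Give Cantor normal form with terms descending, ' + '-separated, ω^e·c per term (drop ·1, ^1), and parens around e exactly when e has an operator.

(0) 4|_2 = 2^2 ↦ 3^3|_3 = 27 ⇒ 26
(1) 26|_3 = 2·3^2 + 2·3 + 2 ↦ 2·4^2 + 2·4 + 2|_4 = 42 ⇒ 41
(2) 41|_4 = 2·4^2 + 2·4 + 1 ↦ 2·5^2 + 2·5 + 1|_5 = 61 ⇒ 60

ω^2·2 + ω·2 + 1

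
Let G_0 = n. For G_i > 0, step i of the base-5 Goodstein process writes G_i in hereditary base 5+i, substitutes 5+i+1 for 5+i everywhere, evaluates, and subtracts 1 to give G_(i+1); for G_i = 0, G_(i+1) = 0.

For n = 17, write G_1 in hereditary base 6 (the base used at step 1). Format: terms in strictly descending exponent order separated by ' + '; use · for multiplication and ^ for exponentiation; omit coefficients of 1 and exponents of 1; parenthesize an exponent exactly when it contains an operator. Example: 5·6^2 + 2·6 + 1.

(0) 17|_5 = 3·5 + 2 ↦ 3·6 + 2|_6 = 20 ⇒ 19
(1) 19|_6 = 3·6 + 1 ↦ 3·7 + 1|_7 = 22 ⇒ 21

3·6 + 1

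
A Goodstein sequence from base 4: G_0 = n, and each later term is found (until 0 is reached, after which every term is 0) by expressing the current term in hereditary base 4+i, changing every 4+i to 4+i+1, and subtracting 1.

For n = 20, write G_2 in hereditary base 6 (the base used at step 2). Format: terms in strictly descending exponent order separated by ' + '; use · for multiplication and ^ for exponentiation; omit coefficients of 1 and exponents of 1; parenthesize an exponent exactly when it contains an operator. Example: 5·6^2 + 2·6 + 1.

6^2 + 3

G_0=20  [base 4] 4^2 + 4  →[4↦5]→  5^2 + 5 = 30  −1 ⇒ G_1=29
G_1=29  [base 5] 5^2 + 4  →[5↦6]→  6^2 + 4 = 40  −1 ⇒ G_2=39
G_2=39  [base 6] 6^2 + 3  →[6↦7]→  7^2 + 3 = 52  −1 ⇒ G_3=51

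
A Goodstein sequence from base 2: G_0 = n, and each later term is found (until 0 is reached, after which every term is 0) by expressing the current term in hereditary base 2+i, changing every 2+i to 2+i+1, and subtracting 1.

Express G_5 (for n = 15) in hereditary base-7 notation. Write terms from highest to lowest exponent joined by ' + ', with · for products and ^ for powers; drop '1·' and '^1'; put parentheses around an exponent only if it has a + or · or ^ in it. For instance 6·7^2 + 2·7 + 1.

G_0=15  [base 2] 2^(2 + 1) + 2^2 + 2 + 1  →[2↦3]→  3^(3 + 1) + 3^3 + 3 + 1 = 112  −1 ⇒ G_1=111
G_1=111  [base 3] 3^(3 + 1) + 3^3 + 3  →[3↦4]→  4^(4 + 1) + 4^4 + 4 = 1284  −1 ⇒ G_2=1283
G_2=1283  [base 4] 4^(4 + 1) + 4^4 + 3  →[4↦5]→  5^(5 + 1) + 5^5 + 3 = 18753  −1 ⇒ G_3=18752
G_3=18752  [base 5] 5^(5 + 1) + 5^5 + 2  →[5↦6]→  6^(6 + 1) + 6^6 + 2 = 326594  −1 ⇒ G_4=326593
G_4=326593  [base 6] 6^(6 + 1) + 6^6 + 1  →[6↦7]→  7^(7 + 1) + 7^7 + 1 = 6588345  −1 ⇒ G_5=6588344
G_5=6588344  [base 7] 7^(7 + 1) + 7^7  →[7↦8]→  8^(8 + 1) + 8^8 = 150994944  −1 ⇒ G_6=150994943

7^(7 + 1) + 7^7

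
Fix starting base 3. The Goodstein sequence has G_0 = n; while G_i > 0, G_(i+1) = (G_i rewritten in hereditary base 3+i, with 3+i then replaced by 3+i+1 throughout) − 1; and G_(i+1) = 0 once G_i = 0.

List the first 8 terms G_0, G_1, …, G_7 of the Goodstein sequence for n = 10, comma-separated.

i=0: 10 = 3^2 + 1 (b=3); 3→4: 4^2 + 1 = 17; 17−1 = 16
i=1: 16 = 4^2 (b=4); 4→5: 5^2 = 25; 25−1 = 24
i=2: 24 = 4·5 + 4 (b=5); 5→6: 4·6 + 4 = 28; 28−1 = 27
i=3: 27 = 4·6 + 3 (b=6); 6→7: 4·7 + 3 = 31; 31−1 = 30
i=4: 30 = 4·7 + 2 (b=7); 7→8: 4·8 + 2 = 34; 34−1 = 33
i=5: 33 = 4·8 + 1 (b=8); 8→9: 4·9 + 1 = 37; 37−1 = 36
i=6: 36 = 4·9 (b=9); 9→10: 4·10 = 40; 40−1 = 39

10, 16, 24, 27, 30, 33, 36, 39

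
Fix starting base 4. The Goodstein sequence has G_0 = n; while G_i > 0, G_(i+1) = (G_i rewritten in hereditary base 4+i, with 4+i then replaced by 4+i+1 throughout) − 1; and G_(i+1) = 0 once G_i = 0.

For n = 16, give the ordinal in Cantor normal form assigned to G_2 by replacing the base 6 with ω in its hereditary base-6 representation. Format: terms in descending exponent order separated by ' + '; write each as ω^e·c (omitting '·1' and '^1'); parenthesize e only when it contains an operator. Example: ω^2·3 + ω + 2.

ω·4 + 3

step 0: 16 = 4^2; sub 5 for 4: 5^2; = 25; G_1 = 25−1 = 24
step 1: 24 = 4·5 + 4; sub 6 for 5: 4·6 + 4; = 28; G_2 = 28−1 = 27
step 2: 27 = 4·6 + 3; sub 7 for 6: 4·7 + 3; = 31; G_3 = 31−1 = 30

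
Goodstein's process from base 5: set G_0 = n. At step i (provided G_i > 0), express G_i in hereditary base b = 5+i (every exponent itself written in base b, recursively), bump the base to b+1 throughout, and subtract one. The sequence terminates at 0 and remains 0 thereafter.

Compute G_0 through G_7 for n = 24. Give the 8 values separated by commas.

base 5: 24 = 4·5 + 4; at 6: 4·6 + 4 = 28; next = 27
base 6: 27 = 4·6 + 3; at 7: 4·7 + 3 = 31; next = 30
base 7: 30 = 4·7 + 2; at 8: 4·8 + 2 = 34; next = 33
base 8: 33 = 4·8 + 1; at 9: 4·9 + 1 = 37; next = 36
base 9: 36 = 4·9; at 10: 4·10 = 40; next = 39
base 10: 39 = 3·10 + 9; at 11: 3·11 + 9 = 42; next = 41
base 11: 41 = 3·11 + 8; at 12: 3·12 + 8 = 44; next = 43

24, 27, 30, 33, 36, 39, 41, 43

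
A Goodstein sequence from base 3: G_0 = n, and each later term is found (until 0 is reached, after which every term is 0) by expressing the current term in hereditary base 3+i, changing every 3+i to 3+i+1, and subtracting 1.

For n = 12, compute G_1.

(0) 12|_3 = 3^2 + 3 ↦ 4^2 + 4|_4 = 20 ⇒ 19
(1) 19|_4 = 4^2 + 3 ↦ 5^2 + 3|_5 = 28 ⇒ 27

19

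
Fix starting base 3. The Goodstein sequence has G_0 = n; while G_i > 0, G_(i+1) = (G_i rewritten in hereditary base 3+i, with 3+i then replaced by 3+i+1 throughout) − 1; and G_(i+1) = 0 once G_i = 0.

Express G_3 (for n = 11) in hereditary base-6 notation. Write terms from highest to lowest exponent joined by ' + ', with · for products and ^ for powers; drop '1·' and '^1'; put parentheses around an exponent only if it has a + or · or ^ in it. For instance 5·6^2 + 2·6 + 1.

5·6 + 5

i=0: 11 = 3^2 + 2 (b=3); 3→4: 4^2 + 2 = 18; 18−1 = 17
i=1: 17 = 4^2 + 1 (b=4); 4→5: 5^2 + 1 = 26; 26−1 = 25
i=2: 25 = 5^2 (b=5); 5→6: 6^2 = 36; 36−1 = 35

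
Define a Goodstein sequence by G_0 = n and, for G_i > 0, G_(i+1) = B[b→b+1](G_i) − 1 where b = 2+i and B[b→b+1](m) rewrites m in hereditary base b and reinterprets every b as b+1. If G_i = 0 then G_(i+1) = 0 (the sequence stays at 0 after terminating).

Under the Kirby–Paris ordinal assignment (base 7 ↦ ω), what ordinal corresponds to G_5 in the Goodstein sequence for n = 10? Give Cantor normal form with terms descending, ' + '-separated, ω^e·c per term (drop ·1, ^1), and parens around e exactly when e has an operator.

ω^ω·5 + ω^5·5 + ω^4·5 + ω^3·5 + ω^2·5 + ω·5 + 4

[0] 10 ≡ 2^(2 + 1) + 2 (base 2). Lift 3: 84. −1: 83.
[1] 83 ≡ 3^(3 + 1) + 2 (base 3). Lift 4: 1026. −1: 1025.
[2] 1025 ≡ 4^(4 + 1) + 1 (base 4). Lift 5: 15626. −1: 15625.
[3] 15625 ≡ 5^(5 + 1) (base 5). Lift 6: 279936. −1: 279935.
[4] 279935 ≡ 5·6^6 + 5·6^5 + 5·6^4 + 5·6^3 + 5·6^2 + 5·6 + 5 (base 6). Lift 7: 4215755. −1: 4215754.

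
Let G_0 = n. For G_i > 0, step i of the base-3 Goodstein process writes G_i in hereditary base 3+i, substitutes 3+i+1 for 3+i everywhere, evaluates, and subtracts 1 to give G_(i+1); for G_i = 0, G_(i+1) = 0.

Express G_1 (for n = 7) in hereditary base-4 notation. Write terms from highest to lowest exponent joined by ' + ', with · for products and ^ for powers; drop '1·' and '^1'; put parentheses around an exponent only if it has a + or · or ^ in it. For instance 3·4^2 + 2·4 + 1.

2·4

i=0: 7 = 2·3 + 1 (b=3); 3→4: 2·4 + 1 = 9; 9−1 = 8
i=1: 8 = 2·4 (b=4); 4→5: 2·5 = 10; 10−1 = 9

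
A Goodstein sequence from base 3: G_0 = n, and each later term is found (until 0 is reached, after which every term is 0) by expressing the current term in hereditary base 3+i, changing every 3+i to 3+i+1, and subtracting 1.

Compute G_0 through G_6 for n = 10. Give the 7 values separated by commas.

(0) 10|_3 = 3^2 + 1 ↦ 4^2 + 1|_4 = 17 ⇒ 16
(1) 16|_4 = 4^2 ↦ 5^2|_5 = 25 ⇒ 24
(2) 24|_5 = 4·5 + 4 ↦ 4·6 + 4|_6 = 28 ⇒ 27
(3) 27|_6 = 4·6 + 3 ↦ 4·7 + 3|_7 = 31 ⇒ 30
(4) 30|_7 = 4·7 + 2 ↦ 4·8 + 2|_8 = 34 ⇒ 33
(5) 33|_8 = 4·8 + 1 ↦ 4·9 + 1|_9 = 37 ⇒ 36

10, 16, 24, 27, 30, 33, 36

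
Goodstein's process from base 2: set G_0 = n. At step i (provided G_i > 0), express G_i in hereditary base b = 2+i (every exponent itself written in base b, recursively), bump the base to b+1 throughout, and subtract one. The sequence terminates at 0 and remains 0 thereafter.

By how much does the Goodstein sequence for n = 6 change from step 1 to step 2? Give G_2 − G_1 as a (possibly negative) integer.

G_0 = 6. HB_2(6) = 2^2 + 2. Bump = 30. G_1 = 29.
G_1 = 29. HB_3(29) = 3^3 + 2. Bump = 258. G_2 = 257.

228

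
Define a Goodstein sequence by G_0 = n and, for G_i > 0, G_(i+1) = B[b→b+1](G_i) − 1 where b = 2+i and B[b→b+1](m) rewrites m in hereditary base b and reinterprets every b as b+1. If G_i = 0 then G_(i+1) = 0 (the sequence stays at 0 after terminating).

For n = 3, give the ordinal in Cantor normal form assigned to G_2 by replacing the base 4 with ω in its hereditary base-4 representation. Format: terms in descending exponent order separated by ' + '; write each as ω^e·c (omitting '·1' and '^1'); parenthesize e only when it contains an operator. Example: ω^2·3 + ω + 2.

3 —HB2→ 2 + 1 —bump→ 3 + 1 = 4 —(−1)→ 3
3 —HB3→ 3 —bump→ 4 = 4 —(−1)→ 3
3 —HB4→ 3 —bump→ 3 = 3 —(−1)→ 2

3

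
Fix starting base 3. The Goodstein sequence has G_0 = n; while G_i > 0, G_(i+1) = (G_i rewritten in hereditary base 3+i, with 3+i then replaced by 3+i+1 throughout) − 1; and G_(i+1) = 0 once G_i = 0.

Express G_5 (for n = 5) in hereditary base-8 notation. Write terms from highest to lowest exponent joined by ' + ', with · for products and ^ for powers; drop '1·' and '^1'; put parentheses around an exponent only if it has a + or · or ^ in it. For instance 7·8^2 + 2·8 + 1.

3

(0) 5|_3 = 3 + 2 ↦ 4 + 2|_4 = 6 ⇒ 5
(1) 5|_4 = 4 + 1 ↦ 5 + 1|_5 = 6 ⇒ 5
(2) 5|_5 = 5 ↦ 6|_6 = 6 ⇒ 5
(3) 5|_6 = 5 ↦ 5|_7 = 5 ⇒ 4
(4) 4|_7 = 4 ↦ 4|_8 = 4 ⇒ 3
(5) 3|_8 = 3 ↦ 3|_9 = 3 ⇒ 2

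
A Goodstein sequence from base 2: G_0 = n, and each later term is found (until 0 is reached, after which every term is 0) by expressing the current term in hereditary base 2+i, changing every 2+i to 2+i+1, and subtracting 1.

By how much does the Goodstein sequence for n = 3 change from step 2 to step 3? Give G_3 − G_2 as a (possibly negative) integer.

[0] 3 ≡ 2 + 1 (base 2). Lift 3: 4. −1: 3.
[1] 3 ≡ 3 (base 3). Lift 4: 4. −1: 3.
[2] 3 ≡ 3 (base 4). Lift 5: 3. −1: 2.

-1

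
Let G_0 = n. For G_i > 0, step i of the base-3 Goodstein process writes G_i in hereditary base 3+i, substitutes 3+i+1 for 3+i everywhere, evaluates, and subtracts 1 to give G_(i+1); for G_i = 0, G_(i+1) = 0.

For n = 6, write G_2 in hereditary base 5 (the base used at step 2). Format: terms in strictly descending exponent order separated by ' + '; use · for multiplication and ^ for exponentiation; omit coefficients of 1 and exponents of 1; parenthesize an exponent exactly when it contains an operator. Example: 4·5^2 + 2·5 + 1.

G_0=6  [base 3] 2·3  →[3↦4]→  2·4 = 8  −1 ⇒ G_1=7
G_1=7  [base 4] 4 + 3  →[4↦5]→  5 + 3 = 8  −1 ⇒ G_2=7

5 + 2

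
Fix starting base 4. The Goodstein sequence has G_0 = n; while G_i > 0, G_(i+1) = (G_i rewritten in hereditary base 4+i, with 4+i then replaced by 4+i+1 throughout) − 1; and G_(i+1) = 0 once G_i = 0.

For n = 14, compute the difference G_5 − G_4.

i=0: 14 = 3·4 + 2 (b=4); 4→5: 3·5 + 2 = 17; 17−1 = 16
i=1: 16 = 3·5 + 1 (b=5); 5→6: 3·6 + 1 = 19; 19−1 = 18
i=2: 18 = 3·6 (b=6); 6→7: 3·7 = 21; 21−1 = 20
i=3: 20 = 2·7 + 6 (b=7); 7→8: 2·8 + 6 = 22; 22−1 = 21
i=4: 21 = 2·8 + 5 (b=8); 8→9: 2·9 + 5 = 23; 23−1 = 22

1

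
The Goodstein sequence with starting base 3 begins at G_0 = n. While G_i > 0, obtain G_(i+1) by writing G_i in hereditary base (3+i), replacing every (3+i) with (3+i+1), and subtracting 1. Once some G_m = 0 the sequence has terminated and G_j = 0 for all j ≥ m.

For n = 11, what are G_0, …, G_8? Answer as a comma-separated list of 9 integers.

(0) 11|_3 = 3^2 + 2 ↦ 4^2 + 2|_4 = 18 ⇒ 17
(1) 17|_4 = 4^2 + 1 ↦ 5^2 + 1|_5 = 26 ⇒ 25
(2) 25|_5 = 5^2 ↦ 6^2|_6 = 36 ⇒ 35
(3) 35|_6 = 5·6 + 5 ↦ 5·7 + 5|_7 = 40 ⇒ 39
(4) 39|_7 = 5·7 + 4 ↦ 5·8 + 4|_8 = 44 ⇒ 43
(5) 43|_8 = 5·8 + 3 ↦ 5·9 + 3|_9 = 48 ⇒ 47
(6) 47|_9 = 5·9 + 2 ↦ 5·10 + 2|_10 = 52 ⇒ 51
(7) 51|_10 = 5·10 + 1 ↦ 5·11 + 1|_11 = 56 ⇒ 55

11, 17, 25, 35, 39, 43, 47, 51, 55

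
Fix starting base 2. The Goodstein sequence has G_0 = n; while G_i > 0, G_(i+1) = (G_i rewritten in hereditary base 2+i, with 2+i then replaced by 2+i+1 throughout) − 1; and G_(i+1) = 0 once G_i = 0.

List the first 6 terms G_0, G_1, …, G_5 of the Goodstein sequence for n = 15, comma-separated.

i=0: 15 = 2^(2 + 1) + 2^2 + 2 + 1 (b=2); 2→3: 3^(3 + 1) + 3^3 + 3 + 1 = 112; 112−1 = 111
i=1: 111 = 3^(3 + 1) + 3^3 + 3 (b=3); 3→4: 4^(4 + 1) + 4^4 + 4 = 1284; 1284−1 = 1283
i=2: 1283 = 4^(4 + 1) + 4^4 + 3 (b=4); 4→5: 5^(5 + 1) + 5^5 + 3 = 18753; 18753−1 = 18752
i=3: 18752 = 5^(5 + 1) + 5^5 + 2 (b=5); 5→6: 6^(6 + 1) + 6^6 + 2 = 326594; 326594−1 = 326593
i=4: 326593 = 6^(6 + 1) + 6^6 + 1 (b=6); 6→7: 7^(7 + 1) + 7^7 + 1 = 6588345; 6588345−1 = 6588344

15, 111, 1283, 18752, 326593, 6588344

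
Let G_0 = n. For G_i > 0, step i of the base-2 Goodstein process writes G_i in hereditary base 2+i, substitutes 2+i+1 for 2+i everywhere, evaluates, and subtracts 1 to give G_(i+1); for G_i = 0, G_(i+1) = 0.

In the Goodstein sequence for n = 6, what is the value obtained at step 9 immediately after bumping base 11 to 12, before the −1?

G_0 = 6. HB_2(6) = 2^2 + 2. Bump = 30. G_1 = 29.
G_1 = 29. HB_3(29) = 3^3 + 2. Bump = 258. G_2 = 257.
G_2 = 257. HB_4(257) = 4^4 + 1. Bump = 3126. G_3 = 3125.
G_3 = 3125. HB_5(3125) = 5^5. Bump = 46656. G_4 = 46655.
G_4 = 46655. HB_6(46655) = 5·6^5 + 5·6^4 + 5·6^3 + 5·6^2 + 5·6 + 5. Bump = 98040. G_5 = 98039.
G_5 = 98039. HB_7(98039) = 5·7^5 + 5·7^4 + 5·7^3 + 5·7^2 + 5·7 + 4. Bump = 187244. G_6 = 187243.
G_6 = 187243. HB_8(187243) = 5·8^5 + 5·8^4 + 5·8^3 + 5·8^2 + 5·8 + 3. Bump = 332148. G_7 = 332147.
G_7 = 332147. HB_9(332147) = 5·9^5 + 5·9^4 + 5·9^3 + 5·9^2 + 5·9 + 2. Bump = 555552. G_8 = 555551.
G_8 = 555551. HB_10(555551) = 5·10^5 + 5·10^4 + 5·10^3 + 5·10^2 + 5·10 + 1. Bump = 885776. G_9 = 885775.

1357260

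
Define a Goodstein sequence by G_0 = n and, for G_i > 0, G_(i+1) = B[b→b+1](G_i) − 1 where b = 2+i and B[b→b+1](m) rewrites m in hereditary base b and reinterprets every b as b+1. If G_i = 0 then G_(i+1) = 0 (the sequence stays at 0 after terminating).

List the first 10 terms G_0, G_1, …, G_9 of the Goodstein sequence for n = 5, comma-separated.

5, 27, 255, 467, 775, 1197, 1751, 2454, 3325, 4382

base 2: 5 = 2^2 + 1; at 3: 3^3 + 1 = 28; next = 27
base 3: 27 = 3^3; at 4: 4^4 = 256; next = 255
base 4: 255 = 3·4^3 + 3·4^2 + 3·4 + 3; at 5: 3·5^3 + 3·5^2 + 3·5 + 3 = 468; next = 467
base 5: 467 = 3·5^3 + 3·5^2 + 3·5 + 2; at 6: 3·6^3 + 3·6^2 + 3·6 + 2 = 776; next = 775
base 6: 775 = 3·6^3 + 3·6^2 + 3·6 + 1; at 7: 3·7^3 + 3·7^2 + 3·7 + 1 = 1198; next = 1197
base 7: 1197 = 3·7^3 + 3·7^2 + 3·7; at 8: 3·8^3 + 3·8^2 + 3·8 = 1752; next = 1751
base 8: 1751 = 3·8^3 + 3·8^2 + 2·8 + 7; at 9: 3·9^3 + 3·9^2 + 2·9 + 7 = 2455; next = 2454
base 9: 2454 = 3·9^3 + 3·9^2 + 2·9 + 6; at 10: 3·10^3 + 3·10^2 + 2·10 + 6 = 3326; next = 3325
base 10: 3325 = 3·10^3 + 3·10^2 + 2·10 + 5; at 11: 3·11^3 + 3·11^2 + 2·11 + 5 = 4383; next = 4382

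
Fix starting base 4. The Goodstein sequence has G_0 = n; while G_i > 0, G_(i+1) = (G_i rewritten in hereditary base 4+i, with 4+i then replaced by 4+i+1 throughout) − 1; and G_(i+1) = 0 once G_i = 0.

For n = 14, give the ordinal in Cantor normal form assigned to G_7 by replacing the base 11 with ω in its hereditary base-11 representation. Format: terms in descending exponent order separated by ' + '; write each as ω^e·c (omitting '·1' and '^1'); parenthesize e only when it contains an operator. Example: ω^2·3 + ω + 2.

ω·2 + 2

(0) 14|_4 = 3·4 + 2 ↦ 3·5 + 2|_5 = 17 ⇒ 16
(1) 16|_5 = 3·5 + 1 ↦ 3·6 + 1|_6 = 19 ⇒ 18
(2) 18|_6 = 3·6 ↦ 3·7|_7 = 21 ⇒ 20
(3) 20|_7 = 2·7 + 6 ↦ 2·8 + 6|_8 = 22 ⇒ 21
(4) 21|_8 = 2·8 + 5 ↦ 2·9 + 5|_9 = 23 ⇒ 22
(5) 22|_9 = 2·9 + 4 ↦ 2·10 + 4|_10 = 24 ⇒ 23
(6) 23|_10 = 2·10 + 3 ↦ 2·11 + 3|_11 = 25 ⇒ 24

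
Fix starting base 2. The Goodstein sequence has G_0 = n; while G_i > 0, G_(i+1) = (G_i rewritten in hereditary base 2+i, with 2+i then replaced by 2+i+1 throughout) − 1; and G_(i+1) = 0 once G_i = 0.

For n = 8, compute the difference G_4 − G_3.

87085

step 0: 8 = 2^(2 + 1); sub 3 for 2: 3^(3 + 1); = 81; G_1 = 81−1 = 80
step 1: 80 = 2·3^3 + 2·3^2 + 2·3 + 2; sub 4 for 3: 2·4^4 + 2·4^2 + 2·4 + 2; = 554; G_2 = 554−1 = 553
step 2: 553 = 2·4^4 + 2·4^2 + 2·4 + 1; sub 5 for 4: 2·5^5 + 2·5^2 + 2·5 + 1; = 6311; G_3 = 6311−1 = 6310
step 3: 6310 = 2·5^5 + 2·5^2 + 2·5; sub 6 for 5: 2·6^6 + 2·6^2 + 2·6; = 93396; G_4 = 93396−1 = 93395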